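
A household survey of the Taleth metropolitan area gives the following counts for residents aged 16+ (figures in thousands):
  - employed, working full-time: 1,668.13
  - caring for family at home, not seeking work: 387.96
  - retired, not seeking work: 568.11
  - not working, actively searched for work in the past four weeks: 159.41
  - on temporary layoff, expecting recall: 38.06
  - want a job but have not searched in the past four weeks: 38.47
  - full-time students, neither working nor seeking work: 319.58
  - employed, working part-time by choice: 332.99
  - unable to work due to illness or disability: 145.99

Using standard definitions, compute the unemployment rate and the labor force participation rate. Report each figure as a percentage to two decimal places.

Unemployment rate ≈ 8.98%; labor force participation rate ≈ 60.09%.

Employed = 1,668.13 + 332.99 = 2,001.12 thousand.
Unemployed = 159.41 + 38.06 = 197.47 thousand (jobless and actively searching, or on temporary layoff).
Labor force = 2,001.12 + 197.47 = 2,198.59 thousand.
Not in labor force = 387.96 + 568.11 + 38.47 + 319.58 + 145.99 = 1,460.11 thousand (those not working and not actively searching are outside the labor force — including those who want a job but have given up searching).
Civilian working-age population = 2,198.59 + 1,460.11 = 3,658.70 thousand.
Unemployment rate = 197.47 / 2,198.59 = 8.98%.
Labor force participation rate = 2,198.59 / 3,658.70 = 60.09%.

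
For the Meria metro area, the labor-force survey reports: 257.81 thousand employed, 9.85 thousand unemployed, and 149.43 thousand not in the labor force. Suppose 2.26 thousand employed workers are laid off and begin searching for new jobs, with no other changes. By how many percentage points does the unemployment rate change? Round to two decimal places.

Initially, labor force = 257.81 + 9.85 = 267.66 thousand, so u = 9.85/267.66 = 3.68%.
After the change, employed falls and unemployed rises by 2.26; labor force unchanged → E = 255.55, U = 12.11, labor force = 267.66 thousand.
New unemployment rate = 12.11 / 267.66 = 4.52%.
Change = 4.52% − 3.68% = +0.84 percentage points.

The unemployment rate changes by +0.84 percentage points.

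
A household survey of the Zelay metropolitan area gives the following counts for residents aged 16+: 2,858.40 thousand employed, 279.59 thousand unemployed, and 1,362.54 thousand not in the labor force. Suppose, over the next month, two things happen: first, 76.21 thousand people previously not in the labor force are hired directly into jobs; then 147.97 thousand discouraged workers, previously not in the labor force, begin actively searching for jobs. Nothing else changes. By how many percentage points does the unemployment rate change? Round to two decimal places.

Initially, labor force = 2,858.40 + 279.59 = 3,137.99 thousand, so u = 279.59/3,137.99 = 8.91%.
After the first change, employed and labor force both rise by 76.21; unemployed unchanged → E = 2,934.61, U = 279.59, labor force = 3,214.20 thousand.
After the second change, unemployed and labor force both rise by 147.97 → E = 2,934.61, U = 427.56, labor force = 3,362.17 thousand.
New unemployment rate = 427.56 / 3,362.17 = 12.72%.
Change = 12.72% − 8.91% = +3.81 percentage points.

The unemployment rate changes by +3.81 percentage points.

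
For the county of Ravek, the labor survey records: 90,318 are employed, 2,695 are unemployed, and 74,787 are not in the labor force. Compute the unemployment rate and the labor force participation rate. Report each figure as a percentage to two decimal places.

Labor force = employed + unemployed = 90,318 + 2,695 = 93,013.
Working-age population = 93,013 + 74,787 = 167,800.
Unemployment rate = 2,695 / 93,013 = 2.90%.
Labor force participation rate = 93,013 / 167,800 = 55.43%.

Unemployment rate ≈ 2.90%; labor force participation rate ≈ 55.43%.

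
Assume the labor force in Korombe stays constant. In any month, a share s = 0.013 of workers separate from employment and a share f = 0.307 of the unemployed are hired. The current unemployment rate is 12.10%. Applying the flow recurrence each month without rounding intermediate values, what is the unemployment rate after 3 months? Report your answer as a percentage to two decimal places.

With a fixed labor force, u_{t+1} = u_t + s·(1−u_t) − f·u_t = u_t·(1−s−f) + s.
Here 1−s−f = 0.680 and s = 0.013.
u_1 = 0.121000 × 0.680 + 0.013 = 0.095280.
u_2 = 0.095280 × 0.680 + 0.013 = 0.077790.
u_3 = 0.077790 × 0.680 + 0.013 = 0.065897.

Unemployment rate after three months ≈ 6.59%.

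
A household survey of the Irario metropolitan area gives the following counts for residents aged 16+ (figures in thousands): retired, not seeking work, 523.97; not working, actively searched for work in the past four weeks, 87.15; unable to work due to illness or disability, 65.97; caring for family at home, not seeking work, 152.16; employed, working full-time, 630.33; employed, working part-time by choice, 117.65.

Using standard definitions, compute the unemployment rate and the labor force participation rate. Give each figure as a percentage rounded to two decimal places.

Employed = 630.33 + 117.65 = 747.98 thousand.
Unemployed = 87.15 thousand.
Labor force = 747.98 + 87.15 = 835.13 thousand.
Not in labor force = 523.97 + 65.97 + 152.16 = 742.10 thousand (those not working and not actively searching are outside the labor force).
Civilian working-age population = 835.13 + 742.10 = 1,577.23 thousand.
Unemployment rate = 87.15 / 835.13 = 10.44%.
Labor force participation rate = 835.13 / 1,577.23 = 52.95%.

Unemployment rate ≈ 10.44%; labor force participation rate ≈ 52.95%.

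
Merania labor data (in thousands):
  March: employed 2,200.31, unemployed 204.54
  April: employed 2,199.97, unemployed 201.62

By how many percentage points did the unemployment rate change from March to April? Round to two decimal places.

March: labor force = 2,200.31 + 204.54 = 2,404.85; u = 204.54/2,404.85 = 8.51%.
April: labor force = 2,199.97 + 201.62 = 2,401.59; u = 201.62/2,401.59 = 8.40%.
Change = 8.40% − 8.51% = −0.11 pp.

The unemployment rate changed by −0.11 percentage points.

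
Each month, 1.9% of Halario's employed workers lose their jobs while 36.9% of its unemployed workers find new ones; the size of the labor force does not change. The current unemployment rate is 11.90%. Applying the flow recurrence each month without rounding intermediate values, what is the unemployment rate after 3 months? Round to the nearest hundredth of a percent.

Unemployment rate after three months ≈ 6.50%.

With a fixed labor force, u_{t+1} = u_t + s·(1−u_t) − f·u_t = u_t·(1−s−f) + s.
Here 1−s−f = 0.612 and s = 0.019.
u_1 = 0.119000 × 0.612 + 0.019 = 0.091828.
u_2 = 0.091828 × 0.612 + 0.019 = 0.075199.
u_3 = 0.075199 × 0.612 + 0.019 = 0.065022.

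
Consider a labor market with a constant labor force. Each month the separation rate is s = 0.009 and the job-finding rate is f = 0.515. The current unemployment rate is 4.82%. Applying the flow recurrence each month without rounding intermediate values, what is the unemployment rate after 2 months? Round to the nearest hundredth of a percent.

Unemployment rate after two months ≈ 2.42%.

With a fixed labor force, u_{t+1} = u_t + s·(1−u_t) − f·u_t = u_t·(1−s−f) + s.
Here 1−s−f = 0.476 and s = 0.009.
u_1 = 0.048200 × 0.476 + 0.009 = 0.031943.
u_2 = 0.031943 × 0.476 + 0.009 = 0.024205.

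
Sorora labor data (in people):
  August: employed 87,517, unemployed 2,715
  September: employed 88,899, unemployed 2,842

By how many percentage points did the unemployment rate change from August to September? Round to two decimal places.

The unemployment rate changed by +0.09 percentage points.

August: labor force = 87,517 + 2,715 = 90,232; u = 2,715/90,232 = 3.01%.
September: labor force = 88,899 + 2,842 = 91,741; u = 2,842/91,741 = 3.10%.
Change = 3.10% − 3.01% = +0.09 pp.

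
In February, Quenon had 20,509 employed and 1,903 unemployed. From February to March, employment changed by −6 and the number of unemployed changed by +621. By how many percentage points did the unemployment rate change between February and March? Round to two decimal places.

The unemployment rate changed by +2.47 percentage points.

February: labor force = 20,509 + 1,903 = 22,412; u = 1,903/22,412 = 8.49%.
March: labor force = 20,503 + 2,524 = 23,027; u = 2,524/23,027 = 10.96%.
Change = 10.96% − 8.49% = +2.47 pp.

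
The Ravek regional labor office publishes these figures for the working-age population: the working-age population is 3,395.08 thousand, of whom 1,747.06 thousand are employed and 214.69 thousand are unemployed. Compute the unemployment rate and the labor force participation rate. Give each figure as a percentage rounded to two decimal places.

Labor force = employed + unemployed = 1,747.06 + 214.69 = 1,961.75 thousand.
Unemployment rate = 214.69 / 1,961.75 = 10.94%.
Labor force participation rate = 1,961.75 / 3,395.08 = 57.78%.

Unemployment rate ≈ 10.94%; labor force participation rate ≈ 57.78%.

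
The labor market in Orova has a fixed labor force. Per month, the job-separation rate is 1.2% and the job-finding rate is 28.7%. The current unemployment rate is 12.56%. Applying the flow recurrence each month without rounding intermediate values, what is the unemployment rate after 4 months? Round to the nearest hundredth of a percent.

Unemployment rate after four months ≈ 6.08%.

With a fixed labor force, u_{t+1} = u_t + s·(1−u_t) − f·u_t = u_t·(1−s−f) + s.
Here 1−s−f = 0.701 and s = 0.012.
u_1 = 0.125600 × 0.701 + 0.012 = 0.100046.
u_2 = 0.100046 × 0.701 + 0.012 = 0.082132.
u_3 = 0.082132 × 0.701 + 0.012 = 0.069575.
u_4 = 0.069575 × 0.701 + 0.012 = 0.060772.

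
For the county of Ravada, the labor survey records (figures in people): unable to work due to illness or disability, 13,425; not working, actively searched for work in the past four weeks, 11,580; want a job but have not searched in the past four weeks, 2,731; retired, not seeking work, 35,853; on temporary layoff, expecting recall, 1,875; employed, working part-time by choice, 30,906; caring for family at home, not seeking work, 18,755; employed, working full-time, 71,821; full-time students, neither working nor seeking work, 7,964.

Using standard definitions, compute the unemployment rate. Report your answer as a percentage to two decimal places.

Employed = 30,906 + 71,821 = 102,727.
Unemployed = 11,580 + 1,875 = 13,455 (jobless and actively searching, or on temporary layoff).
Labor force = 102,727 + 13,455 = 116,182.
Unemployment rate = 13,455 / 116,182 = 11.58%.

Unemployment rate ≈ 11.58%.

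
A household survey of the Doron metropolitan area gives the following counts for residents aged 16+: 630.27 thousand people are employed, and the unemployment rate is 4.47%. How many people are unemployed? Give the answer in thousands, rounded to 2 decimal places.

Let U be the number unemployed. The labor force is E + U, and U/(E+U) = 0.0447.
So U = 0.0447 × 630.27 / (1 − 0.0447) = 28.1731 / 0.9553 ≈ 29.49 thousand.

About 29.49 thousand are unemployed.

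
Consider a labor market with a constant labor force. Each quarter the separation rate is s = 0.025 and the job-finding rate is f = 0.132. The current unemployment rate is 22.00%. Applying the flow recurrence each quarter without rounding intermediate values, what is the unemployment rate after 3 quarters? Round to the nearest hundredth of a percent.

Unemployment rate after three quarters ≈ 19.56%.

With a fixed labor force, u_{t+1} = u_t + s·(1−u_t) − f·u_t = u_t·(1−s−f) + s.
Here 1−s−f = 0.843 and s = 0.025.
u_1 = 0.220000 × 0.843 + 0.025 = 0.210460.
u_2 = 0.210460 × 0.843 + 0.025 = 0.202418.
u_3 = 0.202418 × 0.843 + 0.025 = 0.195638.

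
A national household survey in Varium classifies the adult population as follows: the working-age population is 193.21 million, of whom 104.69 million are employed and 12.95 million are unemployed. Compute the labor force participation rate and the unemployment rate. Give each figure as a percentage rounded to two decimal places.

Labor force participation rate ≈ 60.89%; unemployment rate ≈ 11.01%.

Labor force = employed + unemployed = 104.69 + 12.95 = 117.64 million.
Unemployment rate = 12.95 / 117.64 = 11.01%.
Labor force participation rate = 117.64 / 193.21 = 60.89%.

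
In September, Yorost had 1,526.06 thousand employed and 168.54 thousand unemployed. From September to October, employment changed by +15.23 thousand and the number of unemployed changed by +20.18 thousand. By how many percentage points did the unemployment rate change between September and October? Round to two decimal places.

The unemployment rate changed by +0.96 percentage points.

September: labor force = 1,526.06 + 168.54 = 1,694.60; u = 168.54/1,694.60 = 9.95%.
October: labor force = 1,541.29 + 188.72 = 1,730.01; u = 188.72/1,730.01 = 10.91%.
Change = 10.91% − 9.95% = +0.96 pp.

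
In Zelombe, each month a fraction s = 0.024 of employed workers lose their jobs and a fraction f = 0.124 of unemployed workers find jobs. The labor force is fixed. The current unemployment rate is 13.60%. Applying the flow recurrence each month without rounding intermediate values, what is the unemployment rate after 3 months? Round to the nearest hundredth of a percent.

With a fixed labor force, u_{t+1} = u_t + s·(1−u_t) − f·u_t = u_t·(1−s−f) + s.
Here 1−s−f = 0.852 and s = 0.024.
u_1 = 0.136000 × 0.852 + 0.024 = 0.139872.
u_2 = 0.139872 × 0.852 + 0.024 = 0.143171.
u_3 = 0.143171 × 0.852 + 0.024 = 0.145982.

Unemployment rate after three months ≈ 14.60%.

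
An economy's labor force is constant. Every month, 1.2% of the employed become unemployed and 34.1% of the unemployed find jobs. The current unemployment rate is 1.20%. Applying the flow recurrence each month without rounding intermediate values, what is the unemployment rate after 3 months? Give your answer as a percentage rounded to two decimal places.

With a fixed labor force, u_{t+1} = u_t + s·(1−u_t) − f·u_t = u_t·(1−s−f) + s.
Here 1−s−f = 0.647 and s = 0.012.
u_1 = 0.012000 × 0.647 + 0.012 = 0.019764.
u_2 = 0.019764 × 0.647 + 0.012 = 0.024787.
u_3 = 0.024787 × 0.647 + 0.012 = 0.028037.

Unemployment rate after three months ≈ 2.80%.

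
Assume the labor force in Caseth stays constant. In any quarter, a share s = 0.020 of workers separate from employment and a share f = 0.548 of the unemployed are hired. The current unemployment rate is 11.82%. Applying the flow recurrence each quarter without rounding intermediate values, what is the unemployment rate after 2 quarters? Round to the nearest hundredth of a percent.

With a fixed labor force, u_{t+1} = u_t + s·(1−u_t) − f·u_t = u_t·(1−s−f) + s.
Here 1−s−f = 0.432 and s = 0.020.
u_1 = 0.118200 × 0.432 + 0.020 = 0.071062.
u_2 = 0.071062 × 0.432 + 0.020 = 0.050699.

Unemployment rate after two quarters ≈ 5.07%.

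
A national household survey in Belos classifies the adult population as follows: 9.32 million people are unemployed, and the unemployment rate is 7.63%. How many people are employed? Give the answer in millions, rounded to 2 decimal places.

Labor force = U / u = 9.32 / 0.0763 ≈ 122.15 million.
Employed = labor force − unemployed = 122.15 − 9.32 = 112.83 million.

About 112.83 million are employed.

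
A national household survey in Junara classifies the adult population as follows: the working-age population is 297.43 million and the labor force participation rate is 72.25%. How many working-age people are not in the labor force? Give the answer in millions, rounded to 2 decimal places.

About 82.54 million are not in the labor force.

Share not in the labor force = 1 − 0.7225 = 0.2775.
Not in labor force = 0.2775 × 297.43 ≈ 82.54 million.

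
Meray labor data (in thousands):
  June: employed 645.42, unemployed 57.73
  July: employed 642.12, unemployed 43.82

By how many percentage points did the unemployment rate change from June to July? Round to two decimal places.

June: labor force = 645.42 + 57.73 = 703.15; u = 57.73/703.15 = 8.21%.
July: labor force = 642.12 + 43.82 = 685.94; u = 43.82/685.94 = 6.39%.
Change = 6.39% − 8.21% = −1.82 pp.

The unemployment rate changed by −1.82 percentage points.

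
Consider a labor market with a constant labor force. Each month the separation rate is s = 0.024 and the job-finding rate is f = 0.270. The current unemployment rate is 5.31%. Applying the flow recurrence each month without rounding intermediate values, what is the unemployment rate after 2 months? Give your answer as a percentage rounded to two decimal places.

Unemployment rate after two months ≈ 6.74%.

With a fixed labor force, u_{t+1} = u_t + s·(1−u_t) − f·u_t = u_t·(1−s−f) + s.
Here 1−s−f = 0.706 and s = 0.024.
u_1 = 0.053100 × 0.706 + 0.024 = 0.061489.
u_2 = 0.061489 × 0.706 + 0.024 = 0.067411.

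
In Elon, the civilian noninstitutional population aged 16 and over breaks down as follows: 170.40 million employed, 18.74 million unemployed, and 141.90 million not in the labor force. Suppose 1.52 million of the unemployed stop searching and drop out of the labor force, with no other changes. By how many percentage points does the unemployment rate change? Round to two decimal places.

The unemployment rate changes by −0.73 percentage points.

Initially, labor force = 170.40 + 18.74 = 189.14 million, so u = 18.74/189.14 = 9.91%.
After the change, unemployed and labor force both fall by 1.52 → E = 170.40, U = 17.22, labor force = 187.62 million.
New unemployment rate = 17.22 / 187.62 = 9.18%.
Change = 9.18% − 9.91% = −0.73 percentage points.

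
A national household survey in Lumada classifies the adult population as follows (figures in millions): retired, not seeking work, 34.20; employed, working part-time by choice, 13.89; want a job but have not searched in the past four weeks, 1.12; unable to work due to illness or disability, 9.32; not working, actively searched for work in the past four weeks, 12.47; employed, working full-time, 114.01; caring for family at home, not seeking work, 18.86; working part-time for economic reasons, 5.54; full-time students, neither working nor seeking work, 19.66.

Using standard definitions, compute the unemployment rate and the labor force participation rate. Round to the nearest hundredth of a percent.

Unemployment rate ≈ 8.55%; labor force participation rate ≈ 63.70%.

Employed = 13.89 + 114.01 + 5.54 = 133.44 million (anyone who worked, including part-time for economic reasons, counts as employed).
Unemployed = 12.47 million.
Labor force = 133.44 + 12.47 = 145.91 million.
Not in labor force = 34.20 + 1.12 + 9.32 + 18.86 + 19.66 = 83.16 million (those not working and not actively searching are outside the labor force — including those who want a job but have given up searching).
Civilian working-age population = 145.91 + 83.16 = 229.07 million.
Unemployment rate = 12.47 / 145.91 = 8.55%.
Labor force participation rate = 145.91 / 229.07 = 63.70%.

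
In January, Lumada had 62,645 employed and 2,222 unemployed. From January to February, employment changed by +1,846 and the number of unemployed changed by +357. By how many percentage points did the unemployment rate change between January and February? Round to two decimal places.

The unemployment rate changed by +0.42 percentage points.

January: labor force = 62,645 + 2,222 = 64,867; u = 2,222/64,867 = 3.43%.
February: labor force = 64,491 + 2,579 = 67,070; u = 2,579/67,070 = 3.85%.
Change = 3.85% − 3.43% = +0.42 pp.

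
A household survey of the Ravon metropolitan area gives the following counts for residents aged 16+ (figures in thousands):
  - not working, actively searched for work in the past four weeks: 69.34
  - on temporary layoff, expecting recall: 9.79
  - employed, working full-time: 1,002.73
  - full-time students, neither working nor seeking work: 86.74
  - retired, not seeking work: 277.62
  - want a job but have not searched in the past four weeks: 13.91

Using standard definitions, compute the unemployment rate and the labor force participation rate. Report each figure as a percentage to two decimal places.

Employed = 1,002.73 thousand.
Unemployed = 69.34 + 9.79 = 79.13 thousand (jobless and actively searching, or on temporary layoff).
Labor force = 1,002.73 + 79.13 = 1,081.86 thousand.
Not in labor force = 86.74 + 277.62 + 13.91 = 378.27 thousand (those not working and not actively searching are outside the labor force — including those who want a job but have given up searching).
Civilian working-age population = 1,081.86 + 378.27 = 1,460.13 thousand.
Unemployment rate = 79.13 / 1,081.86 = 7.31%.
Labor force participation rate = 1,081.86 / 1,460.13 = 74.09%.

Unemployment rate ≈ 7.31%; labor force participation rate ≈ 74.09%.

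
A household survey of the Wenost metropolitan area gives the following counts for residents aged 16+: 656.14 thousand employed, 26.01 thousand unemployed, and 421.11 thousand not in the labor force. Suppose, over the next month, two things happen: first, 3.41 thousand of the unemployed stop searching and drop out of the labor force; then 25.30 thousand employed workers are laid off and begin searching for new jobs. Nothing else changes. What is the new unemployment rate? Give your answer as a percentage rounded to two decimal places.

New unemployment rate ≈ 7.06%.

Initially, labor force = 656.14 + 26.01 = 682.15 thousand, so u = 26.01/682.15 = 3.81%.
After the first change, unemployed and labor force both fall by 3.41 → E = 656.14, U = 22.60, labor force = 678.74 thousand.
After the second change, employed falls and unemployed rises by 25.30; labor force unchanged → E = 630.84, U = 47.90, labor force = 678.74 thousand.
New unemployment rate = 47.90 / 678.74 = 7.06%.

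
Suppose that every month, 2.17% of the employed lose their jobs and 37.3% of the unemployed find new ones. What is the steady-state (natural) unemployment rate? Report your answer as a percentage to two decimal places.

At steady state the flows balance: s·E = f·U, so U/(E+U) = s/(s+f).
u* = 2.17 / (2.17 + 37.3) = 2.17 / 39.47 = 5.50%.

Steady-state unemployment rate ≈ 5.50%.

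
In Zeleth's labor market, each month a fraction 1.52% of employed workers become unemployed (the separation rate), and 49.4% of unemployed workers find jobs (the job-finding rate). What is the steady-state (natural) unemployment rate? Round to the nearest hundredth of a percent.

Steady-state unemployment rate ≈ 2.99%.

At steady state the flows balance: s·E = f·U, so U/(E+U) = s/(s+f).
u* = 1.52 / (1.52 + 49.4) = 1.52 / 50.92 = 2.99%.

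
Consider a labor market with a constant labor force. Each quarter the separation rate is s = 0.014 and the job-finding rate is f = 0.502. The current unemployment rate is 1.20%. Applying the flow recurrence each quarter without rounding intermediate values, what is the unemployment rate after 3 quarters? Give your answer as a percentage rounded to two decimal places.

With a fixed labor force, u_{t+1} = u_t + s·(1−u_t) − f·u_t = u_t·(1−s−f) + s.
Here 1−s−f = 0.484 and s = 0.014.
u_1 = 0.012000 × 0.484 + 0.014 = 0.019808.
u_2 = 0.019808 × 0.484 + 0.014 = 0.023587.
u_3 = 0.023587 × 0.484 + 0.014 = 0.025416.

Unemployment rate after three quarters ≈ 2.54%.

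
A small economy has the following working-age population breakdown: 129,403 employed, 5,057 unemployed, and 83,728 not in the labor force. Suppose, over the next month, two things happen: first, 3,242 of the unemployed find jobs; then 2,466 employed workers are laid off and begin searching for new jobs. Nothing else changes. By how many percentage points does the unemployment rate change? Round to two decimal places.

The unemployment rate changes by −0.58 percentage points.

Initially, labor force = 129,403 + 5,057 = 134,460, so u = 5,057/134,460 = 3.76%.
After the first change, unemployed falls and employed rises by 3,242; labor force unchanged → E = 132,645, U = 1,815, labor force = 134,460.
After the second change, employed falls and unemployed rises by 2,466; labor force unchanged → E = 130,179, U = 4,281, labor force = 134,460.
New unemployment rate = 4,281 / 134,460 = 3.18%.
Change = 3.18% − 3.76% = −0.58 percentage points.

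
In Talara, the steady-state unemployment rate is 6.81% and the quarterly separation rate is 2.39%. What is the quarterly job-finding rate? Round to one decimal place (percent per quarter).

Job-finding rate ≈ 32.7% per quarter.

From u* = s/(s+f): f = s·(1−u)/u.
f = 2.39 × (1 − 0.0681) / 0.0681 = 2.2272 / 0.0681 ≈ 32.7% per quarter.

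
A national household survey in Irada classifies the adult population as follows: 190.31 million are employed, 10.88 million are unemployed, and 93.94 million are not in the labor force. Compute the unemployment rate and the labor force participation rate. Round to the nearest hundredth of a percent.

Labor force = employed + unemployed = 190.31 + 10.88 = 201.19 million.
Working-age population = 201.19 + 93.94 = 295.13 million.
Unemployment rate = 10.88 / 201.19 = 5.41%.
Labor force participation rate = 201.19 / 295.13 = 68.17%.

Unemployment rate ≈ 5.41%; labor force participation rate ≈ 68.17%.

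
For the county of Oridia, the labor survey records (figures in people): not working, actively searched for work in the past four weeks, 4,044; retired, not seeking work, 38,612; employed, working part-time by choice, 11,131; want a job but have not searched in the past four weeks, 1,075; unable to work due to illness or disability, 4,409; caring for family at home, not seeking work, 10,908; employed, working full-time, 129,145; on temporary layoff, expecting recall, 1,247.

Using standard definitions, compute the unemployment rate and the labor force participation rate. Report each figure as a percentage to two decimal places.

Unemployment rate ≈ 3.63%; labor force participation rate ≈ 72.58%.

Employed = 11,131 + 129,145 = 140,276.
Unemployed = 4,044 + 1,247 = 5,291 (jobless and actively searching, or on temporary layoff).
Labor force = 140,276 + 5,291 = 145,567.
Not in labor force = 38,612 + 1,075 + 4,409 + 10,908 = 55,004 (those not working and not actively searching are outside the labor force — including those who want a job but have given up searching).
Civilian working-age population = 145,567 + 55,004 = 200,571.
Unemployment rate = 5,291 / 145,567 = 3.63%.
Labor force participation rate = 145,567 / 200,571 = 72.58%.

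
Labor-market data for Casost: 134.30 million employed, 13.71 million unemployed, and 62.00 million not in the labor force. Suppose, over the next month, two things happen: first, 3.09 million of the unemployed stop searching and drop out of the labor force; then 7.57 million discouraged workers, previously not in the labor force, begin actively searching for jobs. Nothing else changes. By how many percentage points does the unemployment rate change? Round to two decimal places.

The unemployment rate changes by +2.67 percentage points.

Initially, labor force = 134.30 + 13.71 = 148.01 million, so u = 13.71/148.01 = 9.26%.
After the first change, unemployed and labor force both fall by 3.09 → E = 134.30, U = 10.62, labor force = 144.92 million.
After the second change, unemployed and labor force both rise by 7.57 → E = 134.30, U = 18.19, labor force = 152.49 million.
New unemployment rate = 18.19 / 152.49 = 11.93%.
Change = 11.93% − 9.26% = +2.67 percentage points.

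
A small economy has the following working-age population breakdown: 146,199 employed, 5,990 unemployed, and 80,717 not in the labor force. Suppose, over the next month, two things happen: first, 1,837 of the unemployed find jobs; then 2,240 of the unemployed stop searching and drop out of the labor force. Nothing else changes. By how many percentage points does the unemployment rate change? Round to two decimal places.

The unemployment rate changes by −2.66 percentage points.

Initially, labor force = 146,199 + 5,990 = 152,189, so u = 5,990/152,189 = 3.94%.
After the first change, unemployed falls and employed rises by 1,837; labor force unchanged → E = 148,036, U = 4,153, labor force = 152,189.
After the second change, unemployed and labor force both fall by 2,240 → E = 148,036, U = 1,913, labor force = 149,949.
New unemployment rate = 1,913 / 149,949 = 1.28%.
Change = 1.28% − 3.94% = −2.66 percentage points.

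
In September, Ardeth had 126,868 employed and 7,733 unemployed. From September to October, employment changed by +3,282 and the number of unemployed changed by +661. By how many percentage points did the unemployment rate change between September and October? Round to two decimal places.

The unemployment rate changed by +0.31 percentage points.

September: labor force = 126,868 + 7,733 = 134,601; u = 7,733/134,601 = 5.75%.
October: labor force = 130,150 + 8,394 = 138,544; u = 8,394/138,544 = 6.06%.
Change = 6.06% − 5.75% = +0.31 pp.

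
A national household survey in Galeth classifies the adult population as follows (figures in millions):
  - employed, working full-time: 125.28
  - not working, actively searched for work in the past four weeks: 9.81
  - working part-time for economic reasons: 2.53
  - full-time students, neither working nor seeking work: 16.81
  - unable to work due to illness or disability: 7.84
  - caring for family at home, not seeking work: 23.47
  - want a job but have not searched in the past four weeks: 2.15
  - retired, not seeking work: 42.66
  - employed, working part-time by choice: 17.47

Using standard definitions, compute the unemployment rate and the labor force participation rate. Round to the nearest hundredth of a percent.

Unemployment rate ≈ 6.33%; labor force participation rate ≈ 62.53%.

Employed = 125.28 + 2.53 + 17.47 = 145.28 million (anyone who worked, including part-time for economic reasons, counts as employed).
Unemployed = 9.81 million.
Labor force = 145.28 + 9.81 = 155.09 million.
Not in labor force = 16.81 + 7.84 + 23.47 + 2.15 + 42.66 = 92.93 million (those not working and not actively searching are outside the labor force — including those who want a job but have given up searching).
Civilian working-age population = 155.09 + 92.93 = 248.02 million.
Unemployment rate = 9.81 / 155.09 = 6.33%.
Labor force participation rate = 155.09 / 248.02 = 62.53%.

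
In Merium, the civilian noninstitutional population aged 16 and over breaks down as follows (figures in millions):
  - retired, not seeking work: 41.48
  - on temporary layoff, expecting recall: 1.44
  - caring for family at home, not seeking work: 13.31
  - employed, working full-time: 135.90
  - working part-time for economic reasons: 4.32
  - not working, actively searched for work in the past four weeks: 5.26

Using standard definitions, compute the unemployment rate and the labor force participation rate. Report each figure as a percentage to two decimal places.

Employed = 135.90 + 4.32 = 140.22 million (anyone who worked, including part-time for economic reasons, counts as employed).
Unemployed = 1.44 + 5.26 = 6.70 million (jobless and actively searching, or on temporary layoff).
Labor force = 140.22 + 6.70 = 146.92 million.
Not in labor force = 41.48 + 13.31 = 54.79 million (those not working and not actively searching are outside the labor force).
Civilian working-age population = 146.92 + 54.79 = 201.71 million.
Unemployment rate = 6.70 / 146.92 = 4.56%.
Labor force participation rate = 146.92 / 201.71 = 72.84%.

Unemployment rate ≈ 4.56%; labor force participation rate ≈ 72.84%.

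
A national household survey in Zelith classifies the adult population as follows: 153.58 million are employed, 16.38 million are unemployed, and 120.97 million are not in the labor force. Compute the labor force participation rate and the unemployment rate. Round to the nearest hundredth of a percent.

Labor force participation rate ≈ 58.42%; unemployment rate ≈ 9.64%.

Labor force = employed + unemployed = 153.58 + 16.38 = 169.96 million.
Working-age population = 169.96 + 120.97 = 290.93 million.
Unemployment rate = 16.38 / 169.96 = 9.64%.
Labor force participation rate = 169.96 / 290.93 = 58.42%.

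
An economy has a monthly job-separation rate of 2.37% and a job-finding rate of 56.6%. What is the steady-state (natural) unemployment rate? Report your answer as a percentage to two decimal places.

Steady-state unemployment rate ≈ 4.02%.

At steady state the flows balance: s·E = f·U, so U/(E+U) = s/(s+f).
u* = 2.37 / (2.37 + 56.6) = 2.37 / 58.97 = 4.02%.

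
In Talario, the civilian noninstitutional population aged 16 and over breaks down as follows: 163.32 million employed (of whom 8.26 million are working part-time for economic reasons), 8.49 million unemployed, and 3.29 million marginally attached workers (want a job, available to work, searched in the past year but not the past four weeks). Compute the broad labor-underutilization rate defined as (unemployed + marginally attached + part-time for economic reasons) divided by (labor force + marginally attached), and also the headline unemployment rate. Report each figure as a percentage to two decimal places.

Broad underutilization rate ≈ 11.44%; headline unemployment rate ≈ 4.94%.

Labor force = 163.32 + 8.49 = 171.81 million.
Numerator = 8.49 + 3.29 + 8.26 = 20.04 million.
Denominator = 171.81 + 3.29 = 175.10 million.
Broad rate = 20.04 / 175.10 = 11.44%.
Headline unemployment rate = 8.49 / 171.81 = 4.94%.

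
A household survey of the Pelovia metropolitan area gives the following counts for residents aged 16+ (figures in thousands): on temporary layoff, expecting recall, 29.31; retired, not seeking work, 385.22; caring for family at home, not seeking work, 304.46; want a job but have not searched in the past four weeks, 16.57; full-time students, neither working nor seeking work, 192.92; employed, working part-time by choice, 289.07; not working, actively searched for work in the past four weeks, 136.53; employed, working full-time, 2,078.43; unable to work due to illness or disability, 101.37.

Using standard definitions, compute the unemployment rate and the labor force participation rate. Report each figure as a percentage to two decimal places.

Unemployment rate ≈ 6.55%; labor force participation rate ≈ 71.69%.

Employed = 289.07 + 2,078.43 = 2,367.50 thousand.
Unemployed = 29.31 + 136.53 = 165.84 thousand (jobless and actively searching, or on temporary layoff).
Labor force = 2,367.50 + 165.84 = 2,533.34 thousand.
Not in labor force = 385.22 + 304.46 + 16.57 + 192.92 + 101.37 = 1,000.54 thousand (those not working and not actively searching are outside the labor force — including those who want a job but have given up searching).
Civilian working-age population = 2,533.34 + 1,000.54 = 3,533.88 thousand.
Unemployment rate = 165.84 / 2,533.34 = 6.55%.
Labor force participation rate = 2,533.34 / 3,533.88 = 71.69%.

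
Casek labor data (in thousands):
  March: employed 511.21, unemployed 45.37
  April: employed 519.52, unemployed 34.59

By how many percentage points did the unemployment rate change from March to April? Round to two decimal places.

The unemployment rate changed by −1.91 percentage points.

March: labor force = 511.21 + 45.37 = 556.58; u = 45.37/556.58 = 8.15%.
April: labor force = 519.52 + 34.59 = 554.11; u = 34.59/554.11 = 6.24%.
Change = 6.24% − 8.15% = −1.91 pp.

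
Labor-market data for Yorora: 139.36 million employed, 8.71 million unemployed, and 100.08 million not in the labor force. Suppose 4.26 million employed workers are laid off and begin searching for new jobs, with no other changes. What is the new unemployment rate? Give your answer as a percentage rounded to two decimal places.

New unemployment rate ≈ 8.76%.

Initially, labor force = 139.36 + 8.71 = 148.07 million, so u = 8.71/148.07 = 5.88%.
After the change, employed falls and unemployed rises by 4.26; labor force unchanged → E = 135.10, U = 12.97, labor force = 148.07 million.
New unemployment rate = 12.97 / 148.07 = 8.76%.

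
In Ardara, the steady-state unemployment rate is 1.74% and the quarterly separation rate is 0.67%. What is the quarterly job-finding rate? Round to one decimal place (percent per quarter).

From u* = s/(s+f): f = s·(1−u)/u.
f = 0.67 × (1 − 0.0174) / 0.0174 = 0.6583 / 0.0174 ≈ 37.8% per quarter.

Job-finding rate ≈ 37.8% per quarter.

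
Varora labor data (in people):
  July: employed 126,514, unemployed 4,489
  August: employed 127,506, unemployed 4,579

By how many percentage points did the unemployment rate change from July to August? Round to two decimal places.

The unemployment rate changed by +0.04 percentage points.

July: labor force = 126,514 + 4,489 = 131,003; u = 4,489/131,003 = 3.43%.
August: labor force = 127,506 + 4,579 = 132,085; u = 4,579/132,085 = 3.47%.
Change = 3.47% − 3.43% = +0.04 pp.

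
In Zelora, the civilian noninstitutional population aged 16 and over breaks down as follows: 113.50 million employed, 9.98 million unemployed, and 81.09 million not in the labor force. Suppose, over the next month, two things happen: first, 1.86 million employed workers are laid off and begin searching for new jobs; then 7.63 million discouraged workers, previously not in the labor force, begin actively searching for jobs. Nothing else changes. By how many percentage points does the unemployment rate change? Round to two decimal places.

Initially, labor force = 113.50 + 9.98 = 123.48 million, so u = 9.98/123.48 = 8.08%.
After the first change, employed falls and unemployed rises by 1.86; labor force unchanged → E = 111.64, U = 11.84, labor force = 123.48 million.
After the second change, unemployed and labor force both rise by 7.63 → E = 111.64, U = 19.47, labor force = 131.11 million.
New unemployment rate = 19.47 / 131.11 = 14.85%.
Change = 14.85% − 8.08% = +6.77 percentage points.

The unemployment rate changes by +6.77 percentage points.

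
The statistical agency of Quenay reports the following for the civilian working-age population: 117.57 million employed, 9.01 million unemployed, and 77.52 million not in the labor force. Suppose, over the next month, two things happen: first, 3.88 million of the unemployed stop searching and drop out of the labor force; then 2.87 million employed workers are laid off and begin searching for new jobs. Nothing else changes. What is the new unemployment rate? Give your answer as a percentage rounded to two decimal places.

Initially, labor force = 117.57 + 9.01 = 126.58 million, so u = 9.01/126.58 = 7.12%.
After the first change, unemployed and labor force both fall by 3.88 → E = 117.57, U = 5.13, labor force = 122.70 million.
After the second change, employed falls and unemployed rises by 2.87; labor force unchanged → E = 114.70, U = 8.00, labor force = 122.70 million.
New unemployment rate = 8.00 / 122.70 = 6.52%.

New unemployment rate ≈ 6.52%.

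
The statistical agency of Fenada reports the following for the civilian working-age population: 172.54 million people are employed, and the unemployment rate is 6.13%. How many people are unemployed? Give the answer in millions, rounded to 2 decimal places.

Let U be the number unemployed. The labor force is E + U, and U/(E+U) = 0.0613.
So U = 0.0613 × 172.54 / (1 − 0.0613) = 10.5767 / 0.9387 ≈ 11.27 million.

About 11.27 million are unemployed.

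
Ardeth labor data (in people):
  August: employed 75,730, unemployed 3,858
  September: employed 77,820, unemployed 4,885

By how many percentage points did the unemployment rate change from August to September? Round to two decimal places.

August: labor force = 75,730 + 3,858 = 79,588; u = 3,858/79,588 = 4.85%.
September: labor force = 77,820 + 4,885 = 82,705; u = 4,885/82,705 = 5.91%.
Change = 5.91% − 4.85% = +1.06 pp.

The unemployment rate changed by +1.06 percentage points.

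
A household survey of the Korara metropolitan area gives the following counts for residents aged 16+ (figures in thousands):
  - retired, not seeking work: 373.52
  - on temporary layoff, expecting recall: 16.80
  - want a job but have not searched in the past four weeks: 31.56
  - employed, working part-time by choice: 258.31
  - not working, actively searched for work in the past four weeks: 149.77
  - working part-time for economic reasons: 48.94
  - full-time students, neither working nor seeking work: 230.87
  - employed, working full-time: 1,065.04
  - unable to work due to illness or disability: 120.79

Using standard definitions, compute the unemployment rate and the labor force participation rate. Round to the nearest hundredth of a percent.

Employed = 258.31 + 48.94 + 1,065.04 = 1,372.29 thousand (anyone who worked, including part-time for economic reasons, counts as employed).
Unemployed = 16.80 + 149.77 = 166.57 thousand (jobless and actively searching, or on temporary layoff).
Labor force = 1,372.29 + 166.57 = 1,538.86 thousand.
Not in labor force = 373.52 + 31.56 + 230.87 + 120.79 = 756.74 thousand (those not working and not actively searching are outside the labor force — including those who want a job but have given up searching).
Civilian working-age population = 1,538.86 + 756.74 = 2,295.60 thousand.
Unemployment rate = 166.57 / 1,538.86 = 10.82%.
Labor force participation rate = 1,538.86 / 2,295.60 = 67.04%.

Unemployment rate ≈ 10.82%; labor force participation rate ≈ 67.04%.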